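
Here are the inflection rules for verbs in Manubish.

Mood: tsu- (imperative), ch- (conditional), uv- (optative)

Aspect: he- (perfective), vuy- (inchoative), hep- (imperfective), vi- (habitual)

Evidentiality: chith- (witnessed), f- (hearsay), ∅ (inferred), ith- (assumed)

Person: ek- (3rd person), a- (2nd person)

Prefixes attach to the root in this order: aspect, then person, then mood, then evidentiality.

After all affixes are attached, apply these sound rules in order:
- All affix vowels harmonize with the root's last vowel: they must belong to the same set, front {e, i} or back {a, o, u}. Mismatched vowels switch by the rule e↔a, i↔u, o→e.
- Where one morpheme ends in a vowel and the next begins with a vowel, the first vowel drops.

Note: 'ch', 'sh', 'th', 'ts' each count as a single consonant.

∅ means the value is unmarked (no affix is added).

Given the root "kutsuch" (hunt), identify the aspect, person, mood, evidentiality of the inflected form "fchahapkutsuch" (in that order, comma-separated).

imperfective, 2nd person, conditional, hearsay

Segment: f-ch-a-hep-kutsuch.
aspect: hep- → imperfective.
person: a- → 2nd person.
mood: ch- → conditional.
evidentiality: f- → hearsay.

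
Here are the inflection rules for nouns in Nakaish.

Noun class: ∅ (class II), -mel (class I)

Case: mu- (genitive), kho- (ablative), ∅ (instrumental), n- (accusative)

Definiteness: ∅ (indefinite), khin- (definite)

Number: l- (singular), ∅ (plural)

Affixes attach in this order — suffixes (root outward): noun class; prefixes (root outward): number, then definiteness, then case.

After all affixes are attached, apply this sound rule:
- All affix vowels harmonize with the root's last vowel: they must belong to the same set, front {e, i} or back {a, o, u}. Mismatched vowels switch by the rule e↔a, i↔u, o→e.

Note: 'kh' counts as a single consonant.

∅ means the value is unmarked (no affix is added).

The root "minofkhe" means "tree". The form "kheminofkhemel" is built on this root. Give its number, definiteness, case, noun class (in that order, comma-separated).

plural, indefinite, ablative, class I

Segment: kho-minofkhe-mel.
number: ∅ → plural.
definiteness: ∅ → indefinite.
case: kho- → ablative.
noun class: -mel → class I.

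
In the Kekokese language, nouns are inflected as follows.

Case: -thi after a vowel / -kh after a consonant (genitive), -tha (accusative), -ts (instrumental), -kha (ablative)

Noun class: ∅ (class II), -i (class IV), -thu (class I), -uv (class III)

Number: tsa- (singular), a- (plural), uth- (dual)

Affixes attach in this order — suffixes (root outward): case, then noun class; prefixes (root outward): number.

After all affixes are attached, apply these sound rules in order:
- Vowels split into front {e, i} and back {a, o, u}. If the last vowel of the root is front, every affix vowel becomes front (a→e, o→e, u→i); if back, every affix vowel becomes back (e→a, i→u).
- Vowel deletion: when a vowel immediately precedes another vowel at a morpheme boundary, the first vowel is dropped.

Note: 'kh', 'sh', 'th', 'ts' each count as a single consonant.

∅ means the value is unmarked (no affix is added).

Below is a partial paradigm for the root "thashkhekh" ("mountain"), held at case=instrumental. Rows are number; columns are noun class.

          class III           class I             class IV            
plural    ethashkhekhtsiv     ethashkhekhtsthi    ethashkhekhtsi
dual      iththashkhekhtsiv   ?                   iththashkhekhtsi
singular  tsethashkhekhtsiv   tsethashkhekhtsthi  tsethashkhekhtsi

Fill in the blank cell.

iththashkhekhtsthi

Attach number dual uth- → uththashkhekh.
Attach case instrumental -ts → uththashkhekhts.
Attach noun class class I -thu → uththashkhekhtsthu.
Apply vowel harmony: uththashkhekhtsthu → iththashkhekhtsthi.
Vowel deletion: no change.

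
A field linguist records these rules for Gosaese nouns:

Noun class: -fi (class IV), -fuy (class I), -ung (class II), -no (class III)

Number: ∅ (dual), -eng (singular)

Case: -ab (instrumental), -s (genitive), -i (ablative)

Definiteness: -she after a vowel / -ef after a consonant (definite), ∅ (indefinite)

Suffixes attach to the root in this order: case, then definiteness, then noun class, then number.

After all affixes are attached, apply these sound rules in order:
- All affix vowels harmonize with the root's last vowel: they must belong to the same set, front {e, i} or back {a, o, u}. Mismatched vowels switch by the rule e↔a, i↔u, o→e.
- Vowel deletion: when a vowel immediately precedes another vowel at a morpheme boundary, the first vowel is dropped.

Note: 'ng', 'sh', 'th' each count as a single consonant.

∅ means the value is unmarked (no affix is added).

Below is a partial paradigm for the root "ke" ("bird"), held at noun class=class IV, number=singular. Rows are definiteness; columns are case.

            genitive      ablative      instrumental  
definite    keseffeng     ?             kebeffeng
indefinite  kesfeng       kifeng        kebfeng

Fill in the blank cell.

Attach case ablative -i → kei.
Attach definiteness definite -she (after vowel 'i') → keishe.
Attach noun class class IV -fi → keishefi.
Attach number singular -eng → keishefieng.
Vowel harmony: no change.
Apply vowel deletion: keishefieng → kishefeng.

kishefeng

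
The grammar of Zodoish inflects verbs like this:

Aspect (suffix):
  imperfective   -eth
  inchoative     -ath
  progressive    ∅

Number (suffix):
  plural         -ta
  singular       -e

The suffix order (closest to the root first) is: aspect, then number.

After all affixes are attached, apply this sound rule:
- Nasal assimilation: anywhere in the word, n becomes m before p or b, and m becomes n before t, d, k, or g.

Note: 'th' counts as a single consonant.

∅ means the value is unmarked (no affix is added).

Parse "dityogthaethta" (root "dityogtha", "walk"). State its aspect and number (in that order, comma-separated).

imperfective, plural

Segment: dityogtha-eth-ta.
aspect: -eth → imperfective.
number: -ta → plural.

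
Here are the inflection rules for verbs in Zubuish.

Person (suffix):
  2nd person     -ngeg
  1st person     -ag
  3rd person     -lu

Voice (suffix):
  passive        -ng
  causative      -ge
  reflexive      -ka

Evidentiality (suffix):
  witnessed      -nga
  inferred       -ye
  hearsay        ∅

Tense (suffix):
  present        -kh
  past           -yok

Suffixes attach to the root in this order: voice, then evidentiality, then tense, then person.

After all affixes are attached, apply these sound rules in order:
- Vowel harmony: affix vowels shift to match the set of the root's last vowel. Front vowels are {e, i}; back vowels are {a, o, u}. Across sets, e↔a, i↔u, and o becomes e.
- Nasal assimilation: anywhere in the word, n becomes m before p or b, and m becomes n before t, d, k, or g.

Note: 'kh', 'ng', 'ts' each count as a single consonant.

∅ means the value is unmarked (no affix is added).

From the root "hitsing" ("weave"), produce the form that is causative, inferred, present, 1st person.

hitsinggeyekheg

Attach voice causative -ge → hitsingge.
Attach evidentiality inferred -ye → hitsinggeye.
Attach tense present -kh → hitsinggeyekh.
Attach person 1st person -ag → hitsinggeyekhag.
Apply vowel harmony: hitsinggeyekhag → hitsinggeyekheg.
Nasal assimilation: no change.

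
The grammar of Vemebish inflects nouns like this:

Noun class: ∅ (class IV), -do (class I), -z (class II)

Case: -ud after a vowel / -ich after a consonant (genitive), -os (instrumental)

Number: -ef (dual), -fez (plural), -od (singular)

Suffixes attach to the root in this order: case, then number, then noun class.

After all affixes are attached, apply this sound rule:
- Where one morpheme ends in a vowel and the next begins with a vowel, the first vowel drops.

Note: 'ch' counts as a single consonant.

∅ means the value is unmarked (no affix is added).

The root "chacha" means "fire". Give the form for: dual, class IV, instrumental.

chachosef

Attach case instrumental -os → chachaos.
Attach number dual -ef → chachaosef.
noun class = class IV: zero marking, form stays chachaosef.
Apply vowel deletion: chachaosef → chachosef.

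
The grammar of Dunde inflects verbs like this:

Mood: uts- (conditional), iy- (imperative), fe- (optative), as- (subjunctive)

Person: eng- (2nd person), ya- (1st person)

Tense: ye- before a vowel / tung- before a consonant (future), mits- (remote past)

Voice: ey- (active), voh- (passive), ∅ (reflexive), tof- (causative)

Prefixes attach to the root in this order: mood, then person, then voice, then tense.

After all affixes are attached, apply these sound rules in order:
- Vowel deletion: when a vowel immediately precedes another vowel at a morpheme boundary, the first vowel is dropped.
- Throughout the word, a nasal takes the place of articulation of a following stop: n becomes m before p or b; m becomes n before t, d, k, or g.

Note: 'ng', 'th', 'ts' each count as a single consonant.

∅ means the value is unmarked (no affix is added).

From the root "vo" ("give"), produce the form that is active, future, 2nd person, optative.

yeyengfevo

Attach mood optative fe- → fevo.
Attach person 2nd person eng- → engfevo.
Attach voice active ey- → eyengfevo.
Attach tense future ye- (before vowel 'e') → yeeyengfevo.
Apply vowel deletion: yeeyengfevo → yeyengfevo.
Nasal assimilation: no change.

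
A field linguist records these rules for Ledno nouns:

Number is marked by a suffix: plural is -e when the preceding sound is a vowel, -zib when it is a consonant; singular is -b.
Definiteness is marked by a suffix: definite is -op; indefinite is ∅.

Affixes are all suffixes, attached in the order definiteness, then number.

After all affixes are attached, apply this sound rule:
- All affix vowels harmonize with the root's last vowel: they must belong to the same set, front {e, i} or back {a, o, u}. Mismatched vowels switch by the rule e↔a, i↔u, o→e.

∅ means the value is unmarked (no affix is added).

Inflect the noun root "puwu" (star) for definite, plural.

puwuopzub

Attach definiteness definite -op → puwuop.
Attach number plural -zib (after consonant 'p') → puwuopzib.
Apply vowel harmony: puwuopzib → puwuopzub.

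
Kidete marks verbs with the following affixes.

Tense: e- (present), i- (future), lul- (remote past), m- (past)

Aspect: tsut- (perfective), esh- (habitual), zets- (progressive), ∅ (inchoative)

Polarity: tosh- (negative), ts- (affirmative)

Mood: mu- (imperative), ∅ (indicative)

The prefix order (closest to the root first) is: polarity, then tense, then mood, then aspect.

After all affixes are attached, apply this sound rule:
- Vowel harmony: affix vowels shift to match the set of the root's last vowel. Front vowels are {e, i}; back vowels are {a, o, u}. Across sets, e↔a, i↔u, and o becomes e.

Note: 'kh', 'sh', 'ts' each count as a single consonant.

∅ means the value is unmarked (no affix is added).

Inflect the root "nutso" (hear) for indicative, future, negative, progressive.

Attach polarity negative tosh- → toshnutso.
Attach tense future i- → itoshnutso.
mood = indicative: zero marking, form stays itoshnutso.
Attach aspect progressive zets- → zetsitoshnutso.
Apply vowel harmony: zetsitoshnutso → zatsutoshnutso.

zatsutoshnutso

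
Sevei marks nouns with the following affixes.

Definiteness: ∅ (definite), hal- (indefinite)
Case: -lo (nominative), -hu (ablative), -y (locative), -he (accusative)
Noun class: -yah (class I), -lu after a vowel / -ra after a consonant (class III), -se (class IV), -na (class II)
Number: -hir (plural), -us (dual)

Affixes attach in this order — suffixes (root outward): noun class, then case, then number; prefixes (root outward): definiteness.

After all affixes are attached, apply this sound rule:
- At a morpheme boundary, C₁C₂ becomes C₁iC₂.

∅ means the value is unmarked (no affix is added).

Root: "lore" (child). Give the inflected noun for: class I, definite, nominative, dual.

Attach noun class class I -yah → loreyah.
definiteness = definite: zero marking, form stays loreyah.
Attach case nominative -lo → loreyahlo.
Attach number dual -us → loreyahlous.
Apply epenthesis: loreyahlous → loreyahilous.

loreyahilous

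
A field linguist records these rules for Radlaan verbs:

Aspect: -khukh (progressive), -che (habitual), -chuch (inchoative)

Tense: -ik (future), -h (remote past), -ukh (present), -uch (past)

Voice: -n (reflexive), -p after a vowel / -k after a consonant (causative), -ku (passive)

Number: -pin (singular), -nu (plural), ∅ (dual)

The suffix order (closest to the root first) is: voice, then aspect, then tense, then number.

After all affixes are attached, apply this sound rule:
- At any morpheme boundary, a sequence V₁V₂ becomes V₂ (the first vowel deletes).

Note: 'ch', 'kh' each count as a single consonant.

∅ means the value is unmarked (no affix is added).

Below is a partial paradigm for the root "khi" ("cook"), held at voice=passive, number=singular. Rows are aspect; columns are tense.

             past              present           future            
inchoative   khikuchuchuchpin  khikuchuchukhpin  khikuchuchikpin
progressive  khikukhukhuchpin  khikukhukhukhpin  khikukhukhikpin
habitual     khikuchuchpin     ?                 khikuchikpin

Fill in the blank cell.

Attach voice passive -ku → khiku.
Attach aspect habitual -che → khikuche.
Attach tense present -ukh → khikucheukh.
Attach number singular -pin → khikucheukhpin.
Apply vowel deletion: khikucheukhpin → khikuchukhpin.

khikuchukhpin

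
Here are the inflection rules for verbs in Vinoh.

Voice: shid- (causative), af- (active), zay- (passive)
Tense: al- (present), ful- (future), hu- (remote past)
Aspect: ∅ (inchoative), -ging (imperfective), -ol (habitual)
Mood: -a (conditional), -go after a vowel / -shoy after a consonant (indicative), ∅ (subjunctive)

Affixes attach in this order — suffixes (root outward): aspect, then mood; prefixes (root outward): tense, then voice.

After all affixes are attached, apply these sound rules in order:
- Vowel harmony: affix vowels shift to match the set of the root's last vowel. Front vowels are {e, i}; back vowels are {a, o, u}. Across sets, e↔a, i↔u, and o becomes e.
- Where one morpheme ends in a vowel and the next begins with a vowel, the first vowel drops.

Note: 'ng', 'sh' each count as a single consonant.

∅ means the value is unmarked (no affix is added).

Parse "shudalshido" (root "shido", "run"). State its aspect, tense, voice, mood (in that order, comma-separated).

inchoative, present, causative, subjunctive

Segment: shid-al-shido.
aspect: ∅ → inchoative.
tense: al- → present.
voice: shid- → causative.
mood: ∅ → subjunctive.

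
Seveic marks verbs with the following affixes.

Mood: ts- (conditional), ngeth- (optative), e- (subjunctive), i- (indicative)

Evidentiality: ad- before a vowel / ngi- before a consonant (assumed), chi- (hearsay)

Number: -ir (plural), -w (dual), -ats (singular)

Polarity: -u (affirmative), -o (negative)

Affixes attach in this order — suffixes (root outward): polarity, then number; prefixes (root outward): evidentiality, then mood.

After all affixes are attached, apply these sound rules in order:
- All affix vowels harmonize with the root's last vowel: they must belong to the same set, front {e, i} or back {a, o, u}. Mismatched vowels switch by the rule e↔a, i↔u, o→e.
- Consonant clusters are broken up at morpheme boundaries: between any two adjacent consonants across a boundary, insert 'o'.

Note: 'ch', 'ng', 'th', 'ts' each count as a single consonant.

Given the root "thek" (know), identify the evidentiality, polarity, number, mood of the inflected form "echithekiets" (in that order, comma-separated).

Segment: e-chi-thek-u-ats.
evidentiality: chi- → hearsay.
polarity: -u → affirmative.
number: -ats → singular.
mood: e- → subjunctive.

hearsay, affirmative, singular, subjunctive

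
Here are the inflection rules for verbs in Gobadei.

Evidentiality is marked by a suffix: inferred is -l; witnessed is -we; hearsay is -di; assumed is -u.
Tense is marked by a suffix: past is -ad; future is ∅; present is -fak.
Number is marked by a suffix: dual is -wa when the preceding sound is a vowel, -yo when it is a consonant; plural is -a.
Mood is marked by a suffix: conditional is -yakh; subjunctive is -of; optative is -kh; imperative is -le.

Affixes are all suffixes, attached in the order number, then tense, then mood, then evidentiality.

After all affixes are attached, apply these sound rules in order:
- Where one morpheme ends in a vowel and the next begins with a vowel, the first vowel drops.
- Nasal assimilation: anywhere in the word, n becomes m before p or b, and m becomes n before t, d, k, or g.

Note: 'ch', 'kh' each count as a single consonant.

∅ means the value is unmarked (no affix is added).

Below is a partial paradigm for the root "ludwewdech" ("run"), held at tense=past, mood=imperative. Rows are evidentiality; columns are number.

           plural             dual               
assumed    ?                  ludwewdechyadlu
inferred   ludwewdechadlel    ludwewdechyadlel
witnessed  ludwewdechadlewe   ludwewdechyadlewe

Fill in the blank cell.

Attach number plural -a → ludwewdecha.
Attach tense past -ad → ludwewdechaad.
Attach mood imperative -le → ludwewdechaadle.
Attach evidentiality assumed -u → ludwewdechaadleu.
Apply vowel deletion: ludwewdechaadleu → ludwewdechadlu.
Nasal assimilation: no change.

ludwewdechadlu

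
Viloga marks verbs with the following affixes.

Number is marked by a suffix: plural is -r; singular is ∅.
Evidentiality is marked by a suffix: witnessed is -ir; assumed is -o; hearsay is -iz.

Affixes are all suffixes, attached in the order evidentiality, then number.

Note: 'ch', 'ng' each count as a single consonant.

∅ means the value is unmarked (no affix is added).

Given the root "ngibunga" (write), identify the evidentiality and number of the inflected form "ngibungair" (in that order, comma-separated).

witnessed, singular

Segment: ngibunga-ir.
evidentiality: -ir → witnessed.
number: ∅ → singular.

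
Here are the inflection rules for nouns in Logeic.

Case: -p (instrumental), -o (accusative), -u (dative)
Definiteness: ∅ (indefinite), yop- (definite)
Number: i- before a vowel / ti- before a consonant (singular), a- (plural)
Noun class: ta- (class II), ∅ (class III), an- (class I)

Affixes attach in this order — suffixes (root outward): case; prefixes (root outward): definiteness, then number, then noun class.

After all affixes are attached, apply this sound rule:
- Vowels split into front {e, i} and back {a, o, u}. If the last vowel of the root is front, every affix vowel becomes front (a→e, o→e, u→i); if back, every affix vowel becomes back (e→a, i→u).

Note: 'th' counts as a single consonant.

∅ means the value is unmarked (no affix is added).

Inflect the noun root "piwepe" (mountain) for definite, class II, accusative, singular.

Attach definiteness definite yop- → yoppiwepe.
Attach case accusative -o → yoppiwepeo.
Attach number singular ti- (before consonant 'y') → tiyoppiwepeo.
Attach noun class class II ta- → tatiyoppiwepeo.
Apply vowel harmony: tatiyoppiwepeo → tetiyeppiwepee.

tetiyeppiwepee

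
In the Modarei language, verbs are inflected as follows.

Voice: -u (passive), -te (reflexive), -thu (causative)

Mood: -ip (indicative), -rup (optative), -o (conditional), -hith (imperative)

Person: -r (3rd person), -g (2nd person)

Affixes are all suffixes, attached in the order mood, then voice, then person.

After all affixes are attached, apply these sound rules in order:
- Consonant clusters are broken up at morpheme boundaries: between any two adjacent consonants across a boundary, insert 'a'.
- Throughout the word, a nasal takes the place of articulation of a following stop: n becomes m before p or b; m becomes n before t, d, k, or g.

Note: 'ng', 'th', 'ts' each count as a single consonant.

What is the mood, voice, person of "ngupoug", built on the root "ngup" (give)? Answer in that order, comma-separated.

Segment: ngup-o-u-g.
mood: -o → conditional.
voice: -u → passive.
person: -g → 2nd person.

conditional, passive, 2nd person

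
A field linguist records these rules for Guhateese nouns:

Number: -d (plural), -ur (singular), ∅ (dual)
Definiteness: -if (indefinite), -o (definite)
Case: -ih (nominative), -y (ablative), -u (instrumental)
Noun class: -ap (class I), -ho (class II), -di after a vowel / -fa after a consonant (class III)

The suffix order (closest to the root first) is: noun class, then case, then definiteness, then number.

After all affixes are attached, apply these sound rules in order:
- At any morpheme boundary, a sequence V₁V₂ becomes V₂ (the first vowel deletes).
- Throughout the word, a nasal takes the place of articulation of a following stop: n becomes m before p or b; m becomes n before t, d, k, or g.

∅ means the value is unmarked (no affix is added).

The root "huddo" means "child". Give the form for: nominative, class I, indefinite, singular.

huddapihifur

Attach noun class class I -ap → huddoap.
Attach case nominative -ih → huddoapih.
Attach definiteness indefinite -if → huddoapihif.
Attach number singular -ur → huddoapihifur.
Apply vowel deletion: huddoapihifur → huddapihifur.
Nasal assimilation: no change.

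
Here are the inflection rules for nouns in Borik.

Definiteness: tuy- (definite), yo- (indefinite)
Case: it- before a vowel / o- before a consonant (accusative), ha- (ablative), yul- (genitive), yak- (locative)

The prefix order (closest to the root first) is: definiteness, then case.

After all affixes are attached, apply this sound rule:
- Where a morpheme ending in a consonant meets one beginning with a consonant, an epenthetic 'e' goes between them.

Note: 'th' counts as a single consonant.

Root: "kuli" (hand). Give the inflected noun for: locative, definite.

Attach definiteness definite tuy- → tuykuli.
Attach case locative yak- → yaktuykuli.
Apply epenthesis: yaktuykuli → yaketuyekuli.

yaketuyekuli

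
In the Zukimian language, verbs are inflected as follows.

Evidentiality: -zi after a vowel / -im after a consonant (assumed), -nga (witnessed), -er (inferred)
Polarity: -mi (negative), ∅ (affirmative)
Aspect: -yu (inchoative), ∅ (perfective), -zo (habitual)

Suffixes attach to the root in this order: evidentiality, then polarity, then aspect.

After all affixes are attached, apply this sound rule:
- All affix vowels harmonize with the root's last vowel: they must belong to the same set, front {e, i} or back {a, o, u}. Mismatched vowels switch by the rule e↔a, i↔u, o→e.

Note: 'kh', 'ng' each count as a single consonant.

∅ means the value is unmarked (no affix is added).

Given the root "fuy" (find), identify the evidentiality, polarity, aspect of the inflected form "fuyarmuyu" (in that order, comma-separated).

inferred, negative, inchoative

Segment: fuy-er-mi-yu.
evidentiality: -er → inferred.
polarity: -mi → negative.
aspect: -yu → inchoative.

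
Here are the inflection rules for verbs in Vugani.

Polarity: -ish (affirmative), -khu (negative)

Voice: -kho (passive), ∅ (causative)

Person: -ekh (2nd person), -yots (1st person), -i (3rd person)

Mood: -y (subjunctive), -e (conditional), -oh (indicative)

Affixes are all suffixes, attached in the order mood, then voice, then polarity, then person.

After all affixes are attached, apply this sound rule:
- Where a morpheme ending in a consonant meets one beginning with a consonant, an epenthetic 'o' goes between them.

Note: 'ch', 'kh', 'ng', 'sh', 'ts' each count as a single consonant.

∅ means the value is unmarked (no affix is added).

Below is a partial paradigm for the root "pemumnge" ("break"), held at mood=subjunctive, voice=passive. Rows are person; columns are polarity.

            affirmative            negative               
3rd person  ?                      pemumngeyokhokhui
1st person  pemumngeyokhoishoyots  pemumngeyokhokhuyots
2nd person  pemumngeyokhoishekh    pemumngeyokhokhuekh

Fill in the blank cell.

pemumngeyokhoishi

Attach mood subjunctive -y → pemumngey.
Attach voice passive -kho → pemumngeykho.
Attach polarity affirmative -ish → pemumngeykhoish.
Attach person 3rd person -i → pemumngeykhoishi.
Apply epenthesis: pemumngeykhoishi → pemumngeyokhoishi.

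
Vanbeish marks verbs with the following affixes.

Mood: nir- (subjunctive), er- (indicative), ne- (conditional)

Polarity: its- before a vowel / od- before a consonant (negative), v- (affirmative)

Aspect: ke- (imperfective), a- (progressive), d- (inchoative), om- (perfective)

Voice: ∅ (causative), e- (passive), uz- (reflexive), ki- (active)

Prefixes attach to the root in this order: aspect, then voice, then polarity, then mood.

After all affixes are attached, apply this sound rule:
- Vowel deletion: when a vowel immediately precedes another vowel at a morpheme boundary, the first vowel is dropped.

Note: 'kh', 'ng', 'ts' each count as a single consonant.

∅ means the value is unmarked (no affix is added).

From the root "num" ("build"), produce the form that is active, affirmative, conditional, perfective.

nevkomnum

Attach aspect perfective om- → omnum.
Attach voice active ki- → kiomnum.
Attach polarity affirmative v- → vkiomnum.
Attach mood conditional ne- → nevkiomnum.
Apply vowel deletion: nevkiomnum → nevkomnum.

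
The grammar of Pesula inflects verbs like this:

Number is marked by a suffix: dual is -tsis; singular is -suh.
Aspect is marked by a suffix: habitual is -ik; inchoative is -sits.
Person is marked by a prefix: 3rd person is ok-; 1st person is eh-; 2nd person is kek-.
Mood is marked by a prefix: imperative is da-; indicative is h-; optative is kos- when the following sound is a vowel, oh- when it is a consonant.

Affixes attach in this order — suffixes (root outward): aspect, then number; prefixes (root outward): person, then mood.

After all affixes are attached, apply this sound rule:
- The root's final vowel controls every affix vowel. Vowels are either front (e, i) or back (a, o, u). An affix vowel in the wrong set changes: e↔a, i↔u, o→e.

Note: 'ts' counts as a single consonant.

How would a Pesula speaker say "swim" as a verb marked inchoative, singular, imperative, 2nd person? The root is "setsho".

Attach aspect inchoative -sits → setshosits.
Attach person 2nd person kek- → keksetshosits.
Attach number singular -suh → keksetshositssuh.
Attach mood imperative da- → dakeksetshositssuh.
Apply vowel harmony: dakeksetshositssuh → dakaksetshosutssuh.

dakaksetshosutssuh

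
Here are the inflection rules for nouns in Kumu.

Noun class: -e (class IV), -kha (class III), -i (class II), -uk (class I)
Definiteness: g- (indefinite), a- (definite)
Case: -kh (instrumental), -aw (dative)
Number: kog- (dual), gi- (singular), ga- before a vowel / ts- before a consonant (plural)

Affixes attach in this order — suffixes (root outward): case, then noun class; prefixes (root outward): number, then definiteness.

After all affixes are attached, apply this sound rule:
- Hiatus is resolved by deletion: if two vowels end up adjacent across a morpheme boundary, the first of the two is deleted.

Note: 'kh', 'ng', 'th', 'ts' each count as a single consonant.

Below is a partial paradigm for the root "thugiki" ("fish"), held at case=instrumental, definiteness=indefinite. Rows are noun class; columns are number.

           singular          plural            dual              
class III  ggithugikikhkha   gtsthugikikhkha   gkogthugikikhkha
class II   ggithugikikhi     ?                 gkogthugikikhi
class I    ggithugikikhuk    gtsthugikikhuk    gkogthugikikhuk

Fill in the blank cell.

Attach case instrumental -kh → thugikikh.
Attach noun class class II -i → thugikikhi.
Attach number plural ts- (before consonant 'th') → tsthugikikhi.
Attach definiteness indefinite g- → gtsthugikikhi.
Vowel deletion: no change.

gtsthugikikhi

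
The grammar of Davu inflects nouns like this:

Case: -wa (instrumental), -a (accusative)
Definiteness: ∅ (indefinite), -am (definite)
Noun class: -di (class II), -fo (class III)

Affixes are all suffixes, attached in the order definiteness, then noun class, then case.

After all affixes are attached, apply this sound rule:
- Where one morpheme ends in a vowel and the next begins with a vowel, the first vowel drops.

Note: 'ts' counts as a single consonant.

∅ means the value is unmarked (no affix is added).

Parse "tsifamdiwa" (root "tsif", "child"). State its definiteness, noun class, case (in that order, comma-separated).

Segment: tsif-am-di-wa.
definiteness: -am → definite.
noun class: -di → class II.
case: -wa → instrumental.

definite, class II, instrumental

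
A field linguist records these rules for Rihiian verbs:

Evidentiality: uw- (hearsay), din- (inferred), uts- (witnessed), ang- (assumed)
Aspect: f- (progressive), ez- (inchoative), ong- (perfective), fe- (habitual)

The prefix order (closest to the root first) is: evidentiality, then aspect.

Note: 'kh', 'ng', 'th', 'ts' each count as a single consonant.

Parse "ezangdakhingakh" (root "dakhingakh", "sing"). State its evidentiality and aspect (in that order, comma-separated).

assumed, inchoative

Segment: ez-ang-dakhingakh.
evidentiality: ang- → assumed.
aspect: ez- → inchoative.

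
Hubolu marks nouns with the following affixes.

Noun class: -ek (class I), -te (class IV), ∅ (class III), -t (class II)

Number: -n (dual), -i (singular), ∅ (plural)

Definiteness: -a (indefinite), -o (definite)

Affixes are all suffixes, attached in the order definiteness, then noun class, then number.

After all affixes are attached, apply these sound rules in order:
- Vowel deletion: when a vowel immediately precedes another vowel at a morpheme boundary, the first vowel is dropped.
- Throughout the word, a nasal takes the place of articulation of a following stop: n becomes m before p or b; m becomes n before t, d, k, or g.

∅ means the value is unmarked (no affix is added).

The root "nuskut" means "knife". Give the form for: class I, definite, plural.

Attach definiteness definite -o → nuskuto.
Attach noun class class I -ek → nuskutoek.
number = plural: zero marking, form stays nuskutoek.
Apply vowel deletion: nuskutoek → nuskutek.
Nasal assimilation: no change.

nuskutek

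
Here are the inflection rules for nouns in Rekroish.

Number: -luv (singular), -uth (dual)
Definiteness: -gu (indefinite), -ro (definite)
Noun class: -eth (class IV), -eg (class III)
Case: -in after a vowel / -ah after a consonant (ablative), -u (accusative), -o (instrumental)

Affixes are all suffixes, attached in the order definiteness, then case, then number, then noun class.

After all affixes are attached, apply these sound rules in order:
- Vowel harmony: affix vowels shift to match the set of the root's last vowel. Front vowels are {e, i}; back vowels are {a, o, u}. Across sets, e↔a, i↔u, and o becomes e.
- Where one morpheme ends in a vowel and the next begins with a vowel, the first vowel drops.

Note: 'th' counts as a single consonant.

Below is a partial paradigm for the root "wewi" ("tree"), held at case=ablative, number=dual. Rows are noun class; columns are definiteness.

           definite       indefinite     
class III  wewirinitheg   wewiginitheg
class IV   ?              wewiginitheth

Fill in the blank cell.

Attach definiteness definite -ro → wewiro.
Attach case ablative -in (after vowel 'o') → wewiroin.
Attach number dual -uth → wewiroinuth.
Attach noun class class IV -eth → wewiroinutheth.
Apply vowel harmony: wewiroinutheth → wewireinitheth.
Apply vowel deletion: wewireinitheth → wewirinitheth.

wewirinitheth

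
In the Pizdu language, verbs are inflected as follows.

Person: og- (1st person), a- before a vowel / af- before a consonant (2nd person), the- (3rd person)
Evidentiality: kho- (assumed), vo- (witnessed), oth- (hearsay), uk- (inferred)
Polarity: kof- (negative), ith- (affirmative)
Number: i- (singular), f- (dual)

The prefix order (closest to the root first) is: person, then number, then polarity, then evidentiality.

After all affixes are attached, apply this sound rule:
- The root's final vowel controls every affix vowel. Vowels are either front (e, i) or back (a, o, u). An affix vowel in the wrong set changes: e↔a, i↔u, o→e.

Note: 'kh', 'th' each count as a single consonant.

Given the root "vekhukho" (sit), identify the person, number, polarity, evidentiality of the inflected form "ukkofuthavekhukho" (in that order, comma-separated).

3rd person, singular, negative, inferred

Segment: uk-kof-i-the-vekhukho.
person: the- → 3rd person.
number: i- → singular.
polarity: kof- → negative.
evidentiality: uk- → inferred.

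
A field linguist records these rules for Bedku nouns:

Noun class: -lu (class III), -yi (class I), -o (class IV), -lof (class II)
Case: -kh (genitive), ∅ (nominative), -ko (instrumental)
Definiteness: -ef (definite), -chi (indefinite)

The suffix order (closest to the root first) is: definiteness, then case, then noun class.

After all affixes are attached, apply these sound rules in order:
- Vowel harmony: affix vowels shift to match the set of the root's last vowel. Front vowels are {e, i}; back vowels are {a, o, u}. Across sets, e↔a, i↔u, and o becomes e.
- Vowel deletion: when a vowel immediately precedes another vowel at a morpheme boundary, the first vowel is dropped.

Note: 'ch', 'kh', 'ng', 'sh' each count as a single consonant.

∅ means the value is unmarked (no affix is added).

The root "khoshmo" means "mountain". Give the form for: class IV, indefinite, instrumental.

khoshmochuko

Attach definiteness indefinite -chi → khoshmochi.
Attach case instrumental -ko → khoshmochiko.
Attach noun class class IV -o → khoshmochikoo.
Apply vowel harmony: khoshmochikoo → khoshmochukoo.
Apply vowel deletion: khoshmochukoo → khoshmochuko.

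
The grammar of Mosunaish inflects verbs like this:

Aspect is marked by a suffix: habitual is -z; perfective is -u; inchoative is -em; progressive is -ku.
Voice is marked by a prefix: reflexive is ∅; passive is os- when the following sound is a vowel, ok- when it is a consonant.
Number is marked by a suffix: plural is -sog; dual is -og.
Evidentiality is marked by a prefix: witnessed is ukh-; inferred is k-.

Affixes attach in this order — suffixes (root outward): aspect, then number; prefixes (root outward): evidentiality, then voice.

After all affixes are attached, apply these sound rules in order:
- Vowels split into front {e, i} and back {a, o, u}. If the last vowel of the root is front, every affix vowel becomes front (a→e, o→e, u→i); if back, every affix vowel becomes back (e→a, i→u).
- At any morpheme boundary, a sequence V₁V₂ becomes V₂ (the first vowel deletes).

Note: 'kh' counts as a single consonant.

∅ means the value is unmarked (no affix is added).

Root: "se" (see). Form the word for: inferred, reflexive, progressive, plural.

ksekiseg

Attach aspect progressive -ku → seku.
Attach evidentiality inferred k- → kseku.
voice = reflexive: zero marking, form stays kseku.
Attach number plural -sog → ksekusog.
Apply vowel harmony: ksekusog → ksekiseg.
Vowel deletion: no change.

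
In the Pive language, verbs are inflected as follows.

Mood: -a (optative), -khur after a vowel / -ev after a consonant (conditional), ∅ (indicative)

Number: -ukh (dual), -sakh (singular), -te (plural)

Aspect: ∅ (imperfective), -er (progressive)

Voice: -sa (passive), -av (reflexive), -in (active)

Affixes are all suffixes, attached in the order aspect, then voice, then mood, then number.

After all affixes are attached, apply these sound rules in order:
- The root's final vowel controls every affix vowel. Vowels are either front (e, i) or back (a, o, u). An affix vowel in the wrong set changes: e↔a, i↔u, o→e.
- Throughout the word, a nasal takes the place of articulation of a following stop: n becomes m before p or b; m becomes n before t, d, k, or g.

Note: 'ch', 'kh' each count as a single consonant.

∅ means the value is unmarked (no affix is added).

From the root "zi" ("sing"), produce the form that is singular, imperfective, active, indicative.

aspect = imperfective: zero marking, form stays zi.
Attach voice active -in → ziin.
mood = indicative: zero marking, form stays ziin.
Attach number singular -sakh → ziinsakh.
Apply vowel harmony: ziinsakh → ziinsekh.
Nasal assimilation: no change.

ziinsekh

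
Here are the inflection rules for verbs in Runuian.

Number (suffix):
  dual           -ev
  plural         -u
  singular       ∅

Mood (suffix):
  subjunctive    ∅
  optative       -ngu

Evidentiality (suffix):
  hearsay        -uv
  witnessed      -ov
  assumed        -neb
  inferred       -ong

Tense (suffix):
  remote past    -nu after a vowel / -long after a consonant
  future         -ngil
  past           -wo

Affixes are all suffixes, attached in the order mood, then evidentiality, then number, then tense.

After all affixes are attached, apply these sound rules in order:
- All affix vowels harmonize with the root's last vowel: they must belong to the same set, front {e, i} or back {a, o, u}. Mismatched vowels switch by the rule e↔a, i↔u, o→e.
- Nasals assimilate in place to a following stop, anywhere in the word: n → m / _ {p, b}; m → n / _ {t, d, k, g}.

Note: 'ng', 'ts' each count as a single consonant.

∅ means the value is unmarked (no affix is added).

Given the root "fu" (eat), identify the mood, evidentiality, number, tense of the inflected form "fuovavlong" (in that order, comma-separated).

subjunctive, witnessed, dual, remote past

Segment: fu-ov-ev-long.
mood: ∅ → subjunctive.
evidentiality: -ov → witnessed.
number: -ev → dual.
tense: -nu/long → remote past.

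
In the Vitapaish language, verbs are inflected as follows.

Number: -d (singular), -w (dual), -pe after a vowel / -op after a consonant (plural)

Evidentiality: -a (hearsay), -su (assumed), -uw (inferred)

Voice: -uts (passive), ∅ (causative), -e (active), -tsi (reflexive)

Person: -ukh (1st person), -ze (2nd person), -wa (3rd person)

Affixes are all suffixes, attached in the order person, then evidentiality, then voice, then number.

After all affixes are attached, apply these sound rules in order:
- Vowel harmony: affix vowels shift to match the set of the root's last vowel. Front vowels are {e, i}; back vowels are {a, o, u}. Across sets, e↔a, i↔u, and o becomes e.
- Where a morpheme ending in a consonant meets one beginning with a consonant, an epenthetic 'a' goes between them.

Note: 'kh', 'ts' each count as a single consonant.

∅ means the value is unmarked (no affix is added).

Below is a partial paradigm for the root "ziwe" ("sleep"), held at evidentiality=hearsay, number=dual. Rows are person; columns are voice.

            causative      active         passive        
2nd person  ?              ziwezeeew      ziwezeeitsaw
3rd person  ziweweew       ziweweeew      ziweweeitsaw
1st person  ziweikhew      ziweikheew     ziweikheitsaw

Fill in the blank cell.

Attach person 2nd person -ze → ziweze.
Attach evidentiality hearsay -a → ziwezea.
voice = causative: zero marking, form stays ziwezea.
Attach number dual -w → ziwezeaw.
Apply vowel harmony: ziwezeaw → ziwezeew.
Epenthesis: no change.

ziwezeew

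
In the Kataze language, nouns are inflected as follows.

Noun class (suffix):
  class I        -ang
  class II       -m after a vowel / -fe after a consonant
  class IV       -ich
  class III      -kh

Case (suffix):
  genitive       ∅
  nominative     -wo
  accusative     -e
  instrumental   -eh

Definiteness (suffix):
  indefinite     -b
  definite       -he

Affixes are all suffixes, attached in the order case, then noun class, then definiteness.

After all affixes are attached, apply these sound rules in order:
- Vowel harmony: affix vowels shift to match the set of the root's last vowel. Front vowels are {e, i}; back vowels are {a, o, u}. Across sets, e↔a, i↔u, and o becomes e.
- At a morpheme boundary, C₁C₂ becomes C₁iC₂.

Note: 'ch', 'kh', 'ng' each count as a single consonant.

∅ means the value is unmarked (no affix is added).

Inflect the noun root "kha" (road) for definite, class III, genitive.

khakhiha

case = genitive: zero marking, form stays kha.
Attach noun class class III -kh → khakh.
Attach definiteness definite -he → khakhhe.
Apply vowel harmony: khakhhe → khakhha.
Apply epenthesis: khakhha → khakhiha.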